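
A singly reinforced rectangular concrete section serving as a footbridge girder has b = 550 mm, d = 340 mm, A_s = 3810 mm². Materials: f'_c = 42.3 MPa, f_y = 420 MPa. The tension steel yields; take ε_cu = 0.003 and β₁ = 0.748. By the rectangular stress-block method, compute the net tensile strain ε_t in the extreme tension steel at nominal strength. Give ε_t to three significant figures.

ε_t ≈ 0.00643

a = A_s f_y/(0.85 f'_c b) = 80.92 mm.
β₁ = 0.748, so c = a/β₁ = 80.92/0.748 = 108.18 mm.
From the linear strain diagram with ε_cu = 0.003: ε_t = 0.003 (d − c)/c = 0.003 × (340 − 108.18)/108.18 = 0.00643.
Since ε_t ≥ 0.005, the section is tension-controlled.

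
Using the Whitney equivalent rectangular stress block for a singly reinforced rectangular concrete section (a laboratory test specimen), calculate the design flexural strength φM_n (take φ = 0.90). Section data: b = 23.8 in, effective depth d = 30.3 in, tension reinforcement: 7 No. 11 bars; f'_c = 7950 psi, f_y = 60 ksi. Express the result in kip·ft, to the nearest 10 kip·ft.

φM_n ≈ 1390 kip·ft

A_s = 7 × 1.56 = 10.92 in².
T = A_s f_y = 10.92 × 60 = 655.2 kips.
a = T/(0.85 f'_c b) = 655.2/(0.85 × 7.95 × 23.8) = 4.074 in.
M_n = T(d − a/2) = 655.2 × (30.3 − 2.037) = 18517.9 kip·in = 18517.9/12 = 1543.16 kip·ft.
φM_n = 0.90 × 1543.16 = 1388.84 kip·ft.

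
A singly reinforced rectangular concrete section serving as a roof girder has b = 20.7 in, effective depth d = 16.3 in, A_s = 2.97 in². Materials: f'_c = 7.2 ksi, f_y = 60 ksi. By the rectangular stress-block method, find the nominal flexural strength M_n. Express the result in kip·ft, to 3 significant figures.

M_n ≈ 232 kip·ft

T = A_s f_y = 2.97 × 60 = 178.2 kips.
a = T/(0.85 f'_c b) = 178.2/(0.85 × 7.2 × 20.7) = 1.407 in.
M_n = T(d − a/2) = 178.2 × (16.3 − 0.7035) = 2779.3 kip·in = 2779.3/12 = 231.61 kip·ft.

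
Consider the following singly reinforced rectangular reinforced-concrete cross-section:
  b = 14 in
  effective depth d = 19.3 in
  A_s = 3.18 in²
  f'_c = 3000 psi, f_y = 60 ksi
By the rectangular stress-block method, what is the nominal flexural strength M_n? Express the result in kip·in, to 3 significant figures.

T = A_s f_y = 3.18 × 60 = 190.8 kips.
a = T/(0.85 f'_c b) = 190.8/(0.85 × 3 × 14) = 5.345 in.
M_n = T(d − a/2) = 190.8 × (19.3 − 2.6725) = 3172.5 kip·in.

M_n ≈ 3170 kip·in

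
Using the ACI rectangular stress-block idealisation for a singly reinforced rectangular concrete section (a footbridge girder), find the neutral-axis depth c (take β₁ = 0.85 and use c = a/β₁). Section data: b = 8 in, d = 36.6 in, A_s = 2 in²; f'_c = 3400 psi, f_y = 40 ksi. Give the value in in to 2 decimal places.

T = A_s f_y = 2 × 40 = 80 kips.
a = T/(0.85 f'_c b) = 80/(0.85 × 3.4 × 8) = 3.4602 in.
With β₁ = 0.85, c = a/β₁ = 3.4602/0.85 = 4.07 in.

c ≈ 4.07 in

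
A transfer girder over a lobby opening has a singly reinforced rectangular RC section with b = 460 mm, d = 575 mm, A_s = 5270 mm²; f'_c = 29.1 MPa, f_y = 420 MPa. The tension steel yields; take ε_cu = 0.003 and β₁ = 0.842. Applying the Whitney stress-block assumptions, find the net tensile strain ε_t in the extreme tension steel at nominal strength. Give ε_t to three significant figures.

ε_t ≈ 0.00447

a = A_s f_y/(0.85 f'_c b) = 194.53 mm.
β₁ = 0.842, so c = a/β₁ = 194.53/0.842 = 231.03 mm.
From the linear strain diagram with ε_cu = 0.003: ε_t = 0.003 (d − c)/c = 0.003 × (575 − 231.03)/231.03 = 0.00447.
ε_t is between 0.004 and 0.005 — transition zone.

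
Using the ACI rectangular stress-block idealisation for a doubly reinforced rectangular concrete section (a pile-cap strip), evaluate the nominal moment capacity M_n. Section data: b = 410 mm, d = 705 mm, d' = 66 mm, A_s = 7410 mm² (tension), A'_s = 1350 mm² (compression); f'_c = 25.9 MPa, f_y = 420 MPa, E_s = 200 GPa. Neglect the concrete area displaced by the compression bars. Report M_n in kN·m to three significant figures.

M_n ≈ 1800 kN·m

Assume both tension and compression steel yield.
Net tension couple steel: A_s − A'_s = 6060 mm².
a = (A_s − A'_s) f_y / (0.85 f'_c b) = 2545200/(0.85 × 25.9 × 410) = 281.98 mm.
c = a/β₁ = 281.98/0.85 = 331.74 mm; ε'_s = 0.003(c − d')/c = 0.0024 ≥ f_y/E_s = 0.0021, so compression steel does yield.
M_n = (A_s − A'_s) f_y (d − a/2) + A'_s f_y (d − d') = [2545200 × (705 − 140.99) + 567000 × (705 − 66)] × 10⁻⁶ = 1435.52 + 362.31 = 1797.83 kN·m.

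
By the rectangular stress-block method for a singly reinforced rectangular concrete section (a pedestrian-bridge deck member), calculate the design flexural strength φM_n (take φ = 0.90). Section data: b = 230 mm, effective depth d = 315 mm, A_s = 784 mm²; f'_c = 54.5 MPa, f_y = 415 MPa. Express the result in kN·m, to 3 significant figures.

T = A_s f_y = 784 × 415 = 325360 N = 325.36 kN.
From C = T: a = T/(0.85 f'_c b) = 325360/(0.85 × 54.5 × 230) = 30.54 mm.
M_n = T(d − a/2) = 325.36 kN × (315 − 15.27) mm = 97.52 kN·m.
φM_n = 0.90 × 97.52 = 87.77 kN·m.

φM_n ≈ 87.8 kN·m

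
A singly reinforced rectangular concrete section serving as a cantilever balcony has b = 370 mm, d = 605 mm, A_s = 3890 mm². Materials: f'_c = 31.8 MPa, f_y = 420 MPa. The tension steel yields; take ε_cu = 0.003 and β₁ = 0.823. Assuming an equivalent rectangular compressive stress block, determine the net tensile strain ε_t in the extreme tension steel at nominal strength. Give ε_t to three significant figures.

a = A_s f_y/(0.85 f'_c b) = 163.36 mm.
β₁ = 0.823, so c = a/β₁ = 163.36/0.823 = 198.49 mm.
From the linear strain diagram with ε_cu = 0.003: ε_t = 0.003 (d − c)/c = 0.003 × (605 − 198.49)/198.49 = 0.00614.
Since ε_t ≥ 0.005, the section is tension-controlled.

ε_t ≈ 0.00614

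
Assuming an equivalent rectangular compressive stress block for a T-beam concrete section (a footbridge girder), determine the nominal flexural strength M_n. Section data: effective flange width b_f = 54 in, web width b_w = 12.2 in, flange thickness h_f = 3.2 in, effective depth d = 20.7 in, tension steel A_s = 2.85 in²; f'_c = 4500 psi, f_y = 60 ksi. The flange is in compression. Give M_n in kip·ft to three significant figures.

Tension: T = A_s f_y = 2.85 × 60 = 171 kips.
Try a within the flange: a = T/(0.85 f'_c b_f) = 171/(0.85 × 4.5 × 54) = 0.828 in.
Since a = 0.828 ≤ h_f = 3.2 in, the stress block lies entirely in the flange; analyse as a rectangular beam of width b_f.
M_n = T(d − a/2) = 171 × (20.7 − 0.414) = 3468.9 kip·in.
M_n = 3468.9/12 = 289.08 kip·ft.

M_n ≈ 289 kip·ft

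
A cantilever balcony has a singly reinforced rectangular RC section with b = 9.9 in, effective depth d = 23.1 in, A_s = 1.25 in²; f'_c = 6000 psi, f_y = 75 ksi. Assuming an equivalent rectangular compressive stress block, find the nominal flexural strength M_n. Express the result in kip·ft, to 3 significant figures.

M_n ≈ 173 kip·ft

T = A_s f_y = 1.25 × 75 = 93.75 kips.
a = T/(0.85 f'_c b) = 93.75/(0.85 × 6 × 9.9) = 1.857 in.
M_n = T(d − a/2) = 93.75 × (23.1 − 0.9285) = 2078.6 kip·in = 2078.6/12 = 173.22 kip·ft.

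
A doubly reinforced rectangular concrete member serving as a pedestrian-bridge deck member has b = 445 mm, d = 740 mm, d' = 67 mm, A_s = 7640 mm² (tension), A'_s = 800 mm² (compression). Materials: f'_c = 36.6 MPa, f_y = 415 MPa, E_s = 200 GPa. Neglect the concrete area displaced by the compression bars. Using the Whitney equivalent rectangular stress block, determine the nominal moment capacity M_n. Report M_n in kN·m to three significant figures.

M_n ≈ 2030 kN·m

Assume both tension and compression steel yield.
Net tension couple steel: A_s − A'_s = 6840 mm².
a = (A_s − A'_s) f_y / (0.85 f'_c b) = 2838600/(0.85 × 36.6 × 445) = 205.04 mm.
c = a/β₁ = 205.04/0.789 = 259.87 mm; ε'_s = 0.003(c − d')/c = 0.0022 ≥ f_y/E_s = 0.0021, so compression steel does yield.
M_n = (A_s − A'_s) f_y (d − a/2) + A'_s f_y (d − d') = [2838600 × (740 − 102.52) + 332000 × (740 − 67)] × 10⁻⁶ = 1809.55 + 223.44 = 2032.99 kN·m.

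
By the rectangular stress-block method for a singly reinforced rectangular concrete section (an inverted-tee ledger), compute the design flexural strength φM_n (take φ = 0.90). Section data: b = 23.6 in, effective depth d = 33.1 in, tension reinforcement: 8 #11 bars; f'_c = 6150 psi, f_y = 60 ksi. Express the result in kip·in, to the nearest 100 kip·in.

A_s = 8 × 1.56 = 12.48 in².
T = A_s f_y = 12.48 × 60 = 748.8 kips.
a = T/(0.85 f'_c b) = 748.8/(0.85 × 6.15 × 23.6) = 6.070 in.
M_n = T(d − a/2) = 748.8 × (33.1 − 3.035) = 22512.7 kip·in.
φM_n = 0.90 × 22512.7 = 20261.4 kip·in.

φM_n ≈ 20300 kip·in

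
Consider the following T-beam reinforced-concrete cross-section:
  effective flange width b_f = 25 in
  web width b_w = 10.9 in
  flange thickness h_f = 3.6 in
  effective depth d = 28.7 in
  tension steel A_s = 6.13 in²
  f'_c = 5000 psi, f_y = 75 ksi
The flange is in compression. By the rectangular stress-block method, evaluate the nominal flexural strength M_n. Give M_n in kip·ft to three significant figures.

Tension: T = A_s f_y = 6.13 × 75 = 459.75 kips.
Try a within the flange: a = T/(0.85 f'_c b_f) = 459.75/(0.85 × 5 × 25) = 4.327 in.
a = 4.327 > h_f = 3.6 in: the block extends into the web. Split into flange-overhang and web parts.
C_f = 0.85 f'_c (b_f − b_w) h_f = 0.85 × 5 × (25 − 10.9) × 3.6 = 215.7 kips.
Remaining web compression depth: a_w = (T − C_f)/(0.85 f'_c b_w) = (459.75 − 215.7)/(0.85 × 5 × 10.9) = 5.268 in.
M_n = C_f(d − h_f/2) + (T − C_f)(d − a_w/2) = 215.7 × (28.7 − 1.8) + 244.05 × (28.7 − 2.634) = 5802.3 + 6361.4 = 12163.7 kip·in.
M_n = 12163.7/12 = 1013.64 kip·ft.

M_n ≈ 1010 kip·ft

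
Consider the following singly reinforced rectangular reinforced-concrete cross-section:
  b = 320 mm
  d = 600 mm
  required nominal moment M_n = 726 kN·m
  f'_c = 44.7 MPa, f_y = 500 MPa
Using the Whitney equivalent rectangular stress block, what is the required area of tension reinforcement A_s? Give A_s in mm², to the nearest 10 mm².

A_s ≈ 2660 mm²

With M_n = 0.85 f'_c a b (d − a/2), solve the quadratic for a:
a = d − √(d² − 2M_n/(0.85 f'_c b)) = 600 − √(600² − 2 × 726×10⁶/(0.85 × 44.7 × 320)) = 109.51 mm.
A_s = 0.85 f'_c a b / f_y = 0.85 × 44.7 × 109.51 × 320 / 500 = 2662.9 mm².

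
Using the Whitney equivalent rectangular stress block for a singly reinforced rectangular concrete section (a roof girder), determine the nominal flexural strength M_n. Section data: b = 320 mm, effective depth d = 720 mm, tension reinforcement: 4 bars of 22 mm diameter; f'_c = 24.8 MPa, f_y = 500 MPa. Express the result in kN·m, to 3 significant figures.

A_s = 4 × 380 = 1520 mm².
T = A_s f_y = 1520 × 500 = 760000 N = 760 kN.
From C = T: a = T/(0.85 f'_c b) = 760000/(0.85 × 24.8 × 320) = 112.67 mm.
M_n = T(d − a/2) = 760 kN × (720 − 56.335) mm = 504.39 kN·m.

M_n ≈ 504 kN·m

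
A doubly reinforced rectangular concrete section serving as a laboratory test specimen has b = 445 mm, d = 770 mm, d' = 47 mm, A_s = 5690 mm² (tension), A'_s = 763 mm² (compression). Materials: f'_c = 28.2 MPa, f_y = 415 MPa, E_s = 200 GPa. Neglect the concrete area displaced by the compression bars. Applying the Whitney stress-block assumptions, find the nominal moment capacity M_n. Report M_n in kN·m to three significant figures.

Assume both tension and compression steel yield.
Net tension couple steel: A_s − A'_s = 4927 mm².
a = (A_s − A'_s) f_y / (0.85 f'_c b) = 2044705/(0.85 × 28.2 × 445) = 191.69 mm.
c = a/β₁ = 191.69/0.849 = 225.78 mm; ε'_s = 0.003(c − d')/c = 0.0024 ≥ f_y/E_s = 0.0021, so compression steel does yield.
M_n = (A_s − A'_s) f_y (d − a/2) + A'_s f_y (d − d') = [2044705 × (770 − 95.845) + 316645 × (770 − 47)] × 10⁻⁶ = 1378.45 + 228.93 = 1607.38 kN·m.

M_n ≈ 1610 kN·m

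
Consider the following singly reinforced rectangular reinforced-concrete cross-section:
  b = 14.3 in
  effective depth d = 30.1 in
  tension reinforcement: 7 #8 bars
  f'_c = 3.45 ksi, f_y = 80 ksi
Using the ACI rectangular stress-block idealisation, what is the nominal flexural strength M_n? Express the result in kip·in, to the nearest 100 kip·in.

M_n ≈ 11000 kip·in

A_s = 7 × 0.79 = 5.53 in².
T = A_s f_y = 5.53 × 80 = 442.4 kips.
a = T/(0.85 f'_c b) = 442.4/(0.85 × 3.45 × 14.3) = 10.550 in.
M_n = T(d − a/2) = 442.4 × (30.1 − 5.275) = 10982.6 kip·in.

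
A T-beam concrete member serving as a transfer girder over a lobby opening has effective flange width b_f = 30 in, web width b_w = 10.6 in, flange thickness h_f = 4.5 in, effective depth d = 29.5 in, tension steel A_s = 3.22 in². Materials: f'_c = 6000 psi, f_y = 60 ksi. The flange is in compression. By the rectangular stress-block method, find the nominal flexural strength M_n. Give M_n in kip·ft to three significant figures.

M_n ≈ 465 kip·ft

Tension: T = A_s f_y = 3.22 × 60 = 193.2 kips.
Try a within the flange: a = T/(0.85 f'_c b_f) = 193.2/(0.85 × 6 × 30) = 1.263 in.
Since a = 1.263 ≤ h_f = 4.5 in, the stress block lies entirely in the flange; analyse as a rectangular beam of width b_f.
M_n = T(d − a/2) = 193.2 × (29.5 − 0.6315) = 5577.4 kip·in.
M_n = 5577.4/12 = 464.78 kip·ft.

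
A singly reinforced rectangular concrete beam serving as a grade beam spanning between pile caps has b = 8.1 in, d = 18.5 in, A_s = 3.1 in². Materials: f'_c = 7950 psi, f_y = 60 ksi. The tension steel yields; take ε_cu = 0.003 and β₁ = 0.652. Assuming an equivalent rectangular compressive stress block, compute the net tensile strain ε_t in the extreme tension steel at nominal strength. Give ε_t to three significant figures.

ε_t ≈ 0.00765

a = A_s f_y/(0.85 f'_c b) = 3.398 in.
β₁ = 0.652, so c = a/β₁ = 3.398/0.652 = 5.212 in.
From the linear strain diagram with ε_cu = 0.003: ε_t = 0.003 (d − c)/c = 0.003 × (18.5 − 5.212)/5.212 = 0.00765.
Since ε_t ≥ 0.005, the section is tension-controlled.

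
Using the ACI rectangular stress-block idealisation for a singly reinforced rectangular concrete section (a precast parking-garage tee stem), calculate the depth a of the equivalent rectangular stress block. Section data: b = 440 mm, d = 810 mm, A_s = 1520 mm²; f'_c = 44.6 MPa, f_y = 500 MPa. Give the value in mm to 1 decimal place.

T = A_s f_y = 1520 × 500 = 760000 N = 760 kN.
Setting C = 0.85 f'_c a b equal to T: a = 760000/(0.85 × 44.6 × 440) = 45.6 mm.

a ≈ 45.6 mm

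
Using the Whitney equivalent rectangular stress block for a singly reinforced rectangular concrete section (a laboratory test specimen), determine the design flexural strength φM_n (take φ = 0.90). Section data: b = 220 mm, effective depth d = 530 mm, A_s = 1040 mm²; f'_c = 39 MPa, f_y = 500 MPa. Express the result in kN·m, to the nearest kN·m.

φM_n ≈ 231 kN·m

T = A_s f_y = 1040 × 500 = 520000 N = 520 kN.
From C = T: a = T/(0.85 f'_c b) = 520000/(0.85 × 39 × 220) = 71.30 mm.
M_n = T(d − a/2) = 520 kN × (530 − 35.65) mm = 257.06 kN·m.
φM_n = 0.90 × 257.06 = 231.35 kN·m.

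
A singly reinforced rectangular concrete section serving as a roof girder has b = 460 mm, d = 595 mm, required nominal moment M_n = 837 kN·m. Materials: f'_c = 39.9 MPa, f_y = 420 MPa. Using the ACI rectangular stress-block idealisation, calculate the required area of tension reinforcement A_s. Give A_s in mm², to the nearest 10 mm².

A_s ≈ 3650 mm²

With M_n = 0.85 f'_c a b (d − a/2), solve the quadratic for a:
a = d − √(d² − 2M_n/(0.85 f'_c b)) = 595 − √(595² − 2 × 837×10⁶/(0.85 × 39.9 × 460)) = 98.29 mm.
A_s = 0.85 f'_c a b / f_y = 0.85 × 39.9 × 98.29 × 460 / 420 = 3651.0 mm².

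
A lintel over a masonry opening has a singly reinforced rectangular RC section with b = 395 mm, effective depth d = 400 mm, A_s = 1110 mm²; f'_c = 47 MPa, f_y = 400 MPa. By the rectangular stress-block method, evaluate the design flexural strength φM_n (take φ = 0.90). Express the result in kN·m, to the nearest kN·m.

φM_n ≈ 154 kN·m

T = A_s f_y = 1110 × 400 = 444000 N = 444 kN.
From C = T: a = T/(0.85 f'_c b) = 444000/(0.85 × 47 × 395) = 28.14 mm.
M_n = T(d − a/2) = 444 kN × (400 − 14.07) mm = 171.35 kN·m.
φM_n = 0.90 × 171.35 = 154.22 kN·m.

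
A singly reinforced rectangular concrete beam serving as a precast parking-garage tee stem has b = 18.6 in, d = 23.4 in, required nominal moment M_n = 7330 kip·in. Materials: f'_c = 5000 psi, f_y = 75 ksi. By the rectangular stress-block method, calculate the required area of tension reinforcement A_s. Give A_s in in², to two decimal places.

A_s ≈ 4.61 in²

From M_n = 0.85 f'_c a b (d − a/2):
a = d − √(d² − 2M_n/(0.85 f'_c b)) = 23.4 − √(23.4² − 2 × 7330/(0.85 × 5 × 18.6)) = 4.371 in.
A_s = 0.85 f'_c a b / f_y = 0.85 × 5 × 4.371 × 18.6 / 75 = 4.607 in².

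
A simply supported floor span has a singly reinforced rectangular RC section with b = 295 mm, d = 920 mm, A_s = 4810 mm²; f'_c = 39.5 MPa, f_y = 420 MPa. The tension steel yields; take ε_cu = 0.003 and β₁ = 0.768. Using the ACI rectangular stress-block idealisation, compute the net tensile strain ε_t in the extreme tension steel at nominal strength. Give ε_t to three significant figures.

ε_t ≈ 0.00739

a = A_s f_y/(0.85 f'_c b) = 203.97 mm.
β₁ = 0.768, so c = a/β₁ = 203.97/0.768 = 265.59 mm.
From the linear strain diagram with ε_cu = 0.003: ε_t = 0.003 (d − c)/c = 0.003 × (920 − 265.59)/265.59 = 0.00739.
Since ε_t ≥ 0.005, the section is tension-controlled.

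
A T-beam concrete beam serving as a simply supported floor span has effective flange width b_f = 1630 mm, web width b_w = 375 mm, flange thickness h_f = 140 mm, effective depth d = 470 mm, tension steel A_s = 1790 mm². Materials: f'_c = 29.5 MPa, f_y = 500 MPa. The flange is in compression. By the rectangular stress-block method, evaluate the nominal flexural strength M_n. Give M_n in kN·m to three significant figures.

Tension: T = A_s f_y = 1790 × 500 = 895000 N.
Try a within the flange: a = T/(0.85 f'_c b_f) = 895000/(0.85 × 29.5 × 1630) = 21.90 mm.
Since a = 21.90 ≤ h_f = 140 mm, the stress block lies entirely in the flange; analyse as a rectangular beam of width b_f.
M_n = T(d − a/2) = 895000 × (470 − 10.95) = 410.85 × 10⁶ N·mm.
M_n = 410.85 kN·m.

M_n ≈ 411 kN·m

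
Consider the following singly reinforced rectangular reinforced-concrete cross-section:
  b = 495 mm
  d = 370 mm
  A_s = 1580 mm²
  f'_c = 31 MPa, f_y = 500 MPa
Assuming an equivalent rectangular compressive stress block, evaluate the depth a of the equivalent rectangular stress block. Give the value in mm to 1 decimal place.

a ≈ 60.6 mm

T = A_s f_y = 1580 × 500 = 790000 N = 790 kN.
Setting C = 0.85 f'_c a b equal to T: a = 790000/(0.85 × 31 × 495) = 60.6 mm.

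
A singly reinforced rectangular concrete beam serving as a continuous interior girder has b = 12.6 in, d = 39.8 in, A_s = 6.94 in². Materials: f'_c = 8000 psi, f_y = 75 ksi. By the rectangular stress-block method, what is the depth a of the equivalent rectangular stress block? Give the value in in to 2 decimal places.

a ≈ 6.07 in

T = A_s f_y = 6.94 × 75 = 520.5 kips.
a = T/(0.85 f'_c b) = 520.5/(0.85 × 8 × 12.6) = 6.07 in.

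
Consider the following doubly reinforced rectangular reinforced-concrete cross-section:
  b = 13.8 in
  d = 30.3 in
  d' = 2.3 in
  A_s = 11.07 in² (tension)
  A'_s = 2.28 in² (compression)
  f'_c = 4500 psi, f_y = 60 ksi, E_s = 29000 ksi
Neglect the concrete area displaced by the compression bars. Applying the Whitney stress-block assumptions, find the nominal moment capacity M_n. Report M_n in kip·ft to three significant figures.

Assume both steels yield.
a = (A_s − A'_s) f_y/(0.85 f'_c b) = (11.07 − 2.28) × 60/(0.85 × 4.5 × 13.8) = 9.991 in.
c = a/β₁ = 9.991/0.825 = 12.110 in; ε'_s = 0.003(c − d')/c = 0.0024 ≥ ε_y = 0.0021, so the compression steel yields.
M_n = (A_s − A'_s) f_y (d − a/2) + A'_s f_y (d − d') = 527.4 × (30.3 − 4.9955) + 136.8 × (30.3 − 2.3) = 13345.6 + 3830.4 = 17176.0 kip·in = 17176.0/12 = 1431.33 kip·ft.

M_n ≈ 1430 kip·ft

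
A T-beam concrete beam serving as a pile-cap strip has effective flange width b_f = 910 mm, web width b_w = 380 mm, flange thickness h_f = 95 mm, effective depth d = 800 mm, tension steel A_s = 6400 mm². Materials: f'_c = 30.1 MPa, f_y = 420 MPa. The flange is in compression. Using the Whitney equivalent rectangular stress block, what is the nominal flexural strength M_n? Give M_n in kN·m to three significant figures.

Tension: T = A_s f_y = 6400 × 420 = 2688000 N.
Try a within the flange: a = T/(0.85 f'_c b_f) = 2688000/(0.85 × 30.1 × 910) = 115.45 mm.
a = 115.45 > h_f = 95 mm: the block extends into the web. Split into flange-overhang and web parts.
C_f = 0.85 f'_c (b_f − b_w) h_f = 0.85 × 30.1 × (910 − 380) × 95 = 1288205 N.
Remaining web compression depth: a_w = (T − C_f)/(0.85 f'_c b_w) = (2688000 − 1288205)/(0.85 × 30.1 × 380) = 143.98 mm.
M_n = C_f(d − h_f/2) + (T − C_f)(d − a_w/2) = 1288205 × (800 − 47.5) + 1399795 × (800 − 71.99) = 969.37 + 1019.06 = 1988.43 × 10⁶ N·mm.
M_n = 1988.43 kN·m.

M_n ≈ 1990 kN·m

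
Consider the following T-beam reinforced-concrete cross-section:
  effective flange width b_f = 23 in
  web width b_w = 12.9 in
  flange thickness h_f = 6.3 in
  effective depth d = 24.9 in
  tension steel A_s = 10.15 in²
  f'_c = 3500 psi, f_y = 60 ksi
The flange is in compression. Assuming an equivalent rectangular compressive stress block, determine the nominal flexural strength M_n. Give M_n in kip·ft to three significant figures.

M_n ≈ 1020 kip·ft

Tension: T = A_s f_y = 10.15 × 60 = 609 kips.
Try a within the flange: a = T/(0.85 f'_c b_f) = 609/(0.85 × 3.5 × 23) = 8.900 in.
a = 8.900 > h_f = 6.3 in: the block extends into the web. Split into flange-overhang and web parts.
C_f = 0.85 f'_c (b_f − b_w) h_f = 0.85 × 3.5 × (23 − 12.9) × 6.3 = 189.3 kips.
Remaining web compression depth: a_w = (T − C_f)/(0.85 f'_c b_w) = (609 − 189.3)/(0.85 × 3.5 × 12.9) = 10.936 in.
M_n = C_f(d − h_f/2) + (T − C_f)(d − a_w/2) = 189.3 × (24.9 − 3.15) + 419.7 × (24.9 − 5.468) = 4117.3 + 8155.6 = 12272.9 kip·in.
M_n = 12272.9/12 = 1022.74 kip·ft.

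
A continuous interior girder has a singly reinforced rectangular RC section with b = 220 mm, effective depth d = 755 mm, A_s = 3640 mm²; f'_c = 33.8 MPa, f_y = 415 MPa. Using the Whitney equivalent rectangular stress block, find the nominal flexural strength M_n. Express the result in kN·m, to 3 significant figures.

M_n ≈ 960 kN·m

T = A_s f_y = 3640 × 415 = 1510600 N = 1510.6 kN.
From C = T: a = T/(0.85 f'_c b) = 1510600/(0.85 × 33.8 × 220) = 239.00 mm.
M_n = T(d − a/2) = 1510.6 kN × (755 − 119.5) mm = 959.99 kN·m.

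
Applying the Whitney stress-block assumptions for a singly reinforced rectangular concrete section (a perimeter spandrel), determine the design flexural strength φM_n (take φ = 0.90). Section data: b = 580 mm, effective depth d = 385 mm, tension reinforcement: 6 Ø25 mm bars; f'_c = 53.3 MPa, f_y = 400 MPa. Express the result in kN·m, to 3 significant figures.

φM_n ≈ 385 kN·m

A_s = 6 × 491 = 2946 mm².
T = A_s f_y = 2946 × 400 = 1178400 N = 1178.4 kN.
From C = T: a = T/(0.85 f'_c b) = 1178400/(0.85 × 53.3 × 580) = 44.85 mm.
M_n = T(d − a/2) = 1178.4 kN × (385 − 22.425) mm = 427.26 kN·m.
φM_n = 0.90 × 427.26 = 384.53 kN·m.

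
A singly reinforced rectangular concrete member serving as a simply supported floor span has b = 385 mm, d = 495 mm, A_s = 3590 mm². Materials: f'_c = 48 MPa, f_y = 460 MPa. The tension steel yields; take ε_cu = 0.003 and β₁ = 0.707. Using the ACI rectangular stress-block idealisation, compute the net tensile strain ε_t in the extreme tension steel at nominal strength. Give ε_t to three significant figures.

a = A_s f_y/(0.85 f'_c b) = 105.13 mm.
β₁ = 0.707, so c = a/β₁ = 105.13/0.707 = 148.70 mm.
From the linear strain diagram with ε_cu = 0.003: ε_t = 0.003 (d − c)/c = 0.003 × (495 − 148.70)/148.70 = 0.00699.
Since ε_t ≥ 0.005, the section is tension-controlled.

ε_t ≈ 0.00699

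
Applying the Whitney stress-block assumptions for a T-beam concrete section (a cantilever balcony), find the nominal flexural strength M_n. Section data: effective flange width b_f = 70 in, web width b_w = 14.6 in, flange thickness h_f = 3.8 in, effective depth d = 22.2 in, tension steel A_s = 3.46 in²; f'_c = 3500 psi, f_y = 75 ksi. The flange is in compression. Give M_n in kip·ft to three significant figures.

Tension: T = A_s f_y = 3.46 × 75 = 259.5 kips.
Try a within the flange: a = T/(0.85 f'_c b_f) = 259.5/(0.85 × 3.5 × 70) = 1.246 in.
Since a = 1.246 ≤ h_f = 3.8 in, the stress block lies entirely in the flange; analyse as a rectangular beam of width b_f.
M_n = T(d − a/2) = 259.5 × (22.2 − 0.623) = 5599.2 kip·in.
M_n = 5599.2/12 = 466.60 kip·ft.

M_n ≈ 467 kip·ft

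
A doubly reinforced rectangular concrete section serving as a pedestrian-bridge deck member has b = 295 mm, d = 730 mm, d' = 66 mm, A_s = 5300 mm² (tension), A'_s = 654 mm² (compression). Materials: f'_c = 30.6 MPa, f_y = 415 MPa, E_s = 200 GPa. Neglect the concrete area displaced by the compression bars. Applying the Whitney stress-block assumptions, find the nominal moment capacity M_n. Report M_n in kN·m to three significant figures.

M_n ≈ 1350 kN·m

Assume both tension and compression steel yield.
Net tension couple steel: A_s − A'_s = 4646 mm².
a = (A_s − A'_s) f_y / (0.85 f'_c b) = 1928090/(0.85 × 30.6 × 295) = 251.28 mm.
c = a/β₁ = 251.28/0.831 = 302.38 mm; ε'_s = 0.003(c − d')/c = 0.0023 ≥ f_y/E_s = 0.0021, so compression steel does yield.
M_n = (A_s − A'_s) f_y (d − a/2) + A'_s f_y (d − d') = [1928090 × (730 − 125.64) + 271410 × (730 − 66)] × 10⁻⁶ = 1165.26 + 180.22 = 1345.48 kN·m.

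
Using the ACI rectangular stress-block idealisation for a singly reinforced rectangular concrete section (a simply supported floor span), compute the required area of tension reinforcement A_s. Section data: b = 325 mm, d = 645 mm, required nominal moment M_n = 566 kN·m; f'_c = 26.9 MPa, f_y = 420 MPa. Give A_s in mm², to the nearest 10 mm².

With M_n = 0.85 f'_c a b (d − a/2), solve the quadratic for a:
a = d − √(d² − 2M_n/(0.85 f'_c b)) = 645 − √(645² − 2 × 566×10⁶/(0.85 × 26.9 × 325)) = 131.49 mm.
A_s = 0.85 f'_c a b / f_y = 0.85 × 26.9 × 131.49 × 325 / 420 = 2326.5 mm².

A_s ≈ 2330 mm²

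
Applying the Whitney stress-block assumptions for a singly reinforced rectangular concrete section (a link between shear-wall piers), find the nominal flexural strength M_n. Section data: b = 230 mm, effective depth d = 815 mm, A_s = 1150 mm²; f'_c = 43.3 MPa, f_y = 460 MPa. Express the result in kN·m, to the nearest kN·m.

T = A_s f_y = 1150 × 460 = 529000 N = 529 kN.
From C = T: a = T/(0.85 f'_c b) = 529000/(0.85 × 43.3 × 230) = 62.49 mm.
M_n = T(d − a/2) = 529 kN × (815 − 31.245) mm = 414.61 kN·m.

M_n ≈ 415 kN·m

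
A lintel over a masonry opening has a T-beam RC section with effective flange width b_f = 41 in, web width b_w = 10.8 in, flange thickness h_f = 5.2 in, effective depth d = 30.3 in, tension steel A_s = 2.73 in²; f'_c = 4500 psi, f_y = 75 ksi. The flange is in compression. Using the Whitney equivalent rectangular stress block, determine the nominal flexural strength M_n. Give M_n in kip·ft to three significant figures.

M_n ≈ 506 kip·ft

Tension: T = A_s f_y = 2.73 × 75 = 204.75 kips.
Try a within the flange: a = T/(0.85 f'_c b_f) = 204.75/(0.85 × 4.5 × 41) = 1.306 in.
Since a = 1.306 ≤ h_f = 5.2 in, the stress block lies entirely in the flange; analyse as a rectangular beam of width b_f.
M_n = T(d − a/2) = 204.75 × (30.3 − 0.653) = 6070.2 kip·in.
M_n = 6070.2/12 = 505.85 kip·ft.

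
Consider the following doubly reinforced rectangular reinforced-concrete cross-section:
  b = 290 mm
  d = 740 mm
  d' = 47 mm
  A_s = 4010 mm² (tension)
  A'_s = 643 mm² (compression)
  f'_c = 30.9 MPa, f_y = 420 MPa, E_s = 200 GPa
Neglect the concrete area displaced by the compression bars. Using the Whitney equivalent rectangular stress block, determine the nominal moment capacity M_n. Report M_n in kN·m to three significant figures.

Assume both tension and compression steel yield.
Net tension couple steel: A_s − A'_s = 3367 mm².
a = (A_s − A'_s) f_y / (0.85 f'_c b) = 1414140/(0.85 × 30.9 × 290) = 185.66 mm.
c = a/β₁ = 185.66/0.829 = 223.96 mm; ε'_s = 0.003(c − d')/c = 0.0024 ≥ f_y/E_s = 0.0021, so compression steel does yield.
M_n = (A_s − A'_s) f_y (d − a/2) + A'_s f_y (d − d') = [1414140 × (740 − 92.83) + 270060 × (740 − 47)] × 10⁻⁶ = 915.19 + 187.15 = 1102.34 kN·m.

M_n ≈ 1100 kN·m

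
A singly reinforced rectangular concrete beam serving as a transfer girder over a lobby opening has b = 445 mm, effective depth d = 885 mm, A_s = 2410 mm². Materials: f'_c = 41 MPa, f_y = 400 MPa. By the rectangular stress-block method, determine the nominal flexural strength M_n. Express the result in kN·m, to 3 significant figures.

T = A_s f_y = 2410 × 400 = 964000 N = 964 kN.
From C = T: a = T/(0.85 f'_c b) = 964000/(0.85 × 41 × 445) = 62.16 mm.
M_n = T(d − a/2) = 964 kN × (885 − 31.08) mm = 823.18 kN·m.

M_n ≈ 823 kN·m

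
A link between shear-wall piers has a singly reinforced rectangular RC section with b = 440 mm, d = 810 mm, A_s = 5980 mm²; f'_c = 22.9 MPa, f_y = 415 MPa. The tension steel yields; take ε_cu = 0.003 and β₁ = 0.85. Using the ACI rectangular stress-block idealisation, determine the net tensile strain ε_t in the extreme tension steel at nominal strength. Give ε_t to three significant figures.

a = A_s f_y/(0.85 f'_c b) = 289.76 mm.
β₁ = 0.85, so c = a/β₁ = 289.76/0.85 = 340.89 mm.
From the linear strain diagram with ε_cu = 0.003: ε_t = 0.003 (d − c)/c = 0.003 × (810 − 340.89)/340.89 = 0.00413.
ε_t is between 0.004 and 0.005 — transition zone.

ε_t ≈ 0.00413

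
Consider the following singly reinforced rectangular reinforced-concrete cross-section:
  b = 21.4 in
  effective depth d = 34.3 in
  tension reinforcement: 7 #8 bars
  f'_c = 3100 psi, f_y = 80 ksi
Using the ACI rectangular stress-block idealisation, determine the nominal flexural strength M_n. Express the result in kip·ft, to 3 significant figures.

A_s = 7 × 0.79 = 5.53 in².
T = A_s f_y = 5.53 × 80 = 442.4 kips.
a = T/(0.85 f'_c b) = 442.4/(0.85 × 3.1 × 21.4) = 7.846 in.
M_n = T(d − a/2) = 442.4 × (34.3 − 3.923) = 13438.8 kip·in = 13438.8/12 = 1119.90 kip·ft.

M_n ≈ 1120 kip·ft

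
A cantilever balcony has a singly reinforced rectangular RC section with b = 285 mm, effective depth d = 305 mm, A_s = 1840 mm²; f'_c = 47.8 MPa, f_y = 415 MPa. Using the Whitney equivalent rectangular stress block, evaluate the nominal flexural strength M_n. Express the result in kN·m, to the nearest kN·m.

M_n ≈ 208 kN·m

T = A_s f_y = 1840 × 415 = 763600 N = 763.6 kN.
From C = T: a = T/(0.85 f'_c b) = 763600/(0.85 × 47.8 × 285) = 65.94 mm.
M_n = T(d − a/2) = 763.6 kN × (305 − 32.97) mm = 207.72 kN·m.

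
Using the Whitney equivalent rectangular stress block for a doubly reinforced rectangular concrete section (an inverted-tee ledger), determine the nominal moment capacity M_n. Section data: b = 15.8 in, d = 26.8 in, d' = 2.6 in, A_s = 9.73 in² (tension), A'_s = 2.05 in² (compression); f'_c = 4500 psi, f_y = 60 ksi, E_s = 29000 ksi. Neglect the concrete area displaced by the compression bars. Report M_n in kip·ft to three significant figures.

Assume both steels yield.
a = (A_s − A'_s) f_y/(0.85 f'_c b) = (9.73 − 2.05) × 60/(0.85 × 4.5 × 15.8) = 7.625 in.
c = a/β₁ = 7.625/0.825 = 9.242 in; ε'_s = 0.003(c − d')/c = 0.0022 ≥ ε_y = 0.0021, so the compression steel yields.
M_n = (A_s − A'_s) f_y (d − a/2) + A'_s f_y (d − d') = 460.8 × (26.8 − 3.8125) + 123 × (26.8 − 2.6) = 10592.6 + 2976.6 = 13569.2 kip·in = 13569.2/12 = 1130.77 kip·ft.

M_n ≈ 1130 kip·ft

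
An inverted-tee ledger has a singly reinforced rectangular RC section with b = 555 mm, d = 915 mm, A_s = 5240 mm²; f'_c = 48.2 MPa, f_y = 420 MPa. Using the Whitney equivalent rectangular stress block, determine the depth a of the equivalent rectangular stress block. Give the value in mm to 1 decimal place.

a ≈ 96.8 mm

T = A_s f_y = 5240 × 420 = 2200800 N = 2200.8 kN.
Setting C = 0.85 f'_c a b equal to T: a = 2200800/(0.85 × 48.2 × 555) = 96.8 mm.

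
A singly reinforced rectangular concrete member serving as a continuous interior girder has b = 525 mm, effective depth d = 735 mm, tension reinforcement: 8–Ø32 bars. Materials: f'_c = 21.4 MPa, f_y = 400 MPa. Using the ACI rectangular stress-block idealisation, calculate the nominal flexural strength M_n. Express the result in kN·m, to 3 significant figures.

M_n ≈ 1540 kN·m

A_s = 8 × 804 = 6432 mm².
T = A_s f_y = 6432 × 400 = 2572800 N = 2572.8 kN.
From C = T: a = T/(0.85 f'_c b) = 2572800/(0.85 × 21.4 × 525) = 269.41 mm.
M_n = T(d − a/2) = 2572.8 kN × (735 − 134.705) mm = 1544.44 kN·m.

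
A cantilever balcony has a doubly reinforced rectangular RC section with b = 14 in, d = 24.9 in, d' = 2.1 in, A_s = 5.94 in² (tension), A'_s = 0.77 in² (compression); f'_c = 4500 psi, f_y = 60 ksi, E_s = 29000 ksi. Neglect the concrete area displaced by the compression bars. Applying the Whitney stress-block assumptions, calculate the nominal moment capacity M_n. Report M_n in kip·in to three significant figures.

M_n ≈ 7880 kip·in

Assume both steels yield.
a = (A_s − A'_s) f_y/(0.85 f'_c b) = (5.94 − 0.77) × 60/(0.85 × 4.5 × 14) = 5.793 in.
c = a/β₁ = 5.793/0.825 = 7.022 in; ε'_s = 0.003(c − d')/c = 0.0021 ≥ ε_y = 0.0021, so the compression steel yields.
M_n = (A_s − A'_s) f_y (d − a/2) + A'_s f_y (d − d') = 310.2 × (24.9 − 2.8965) + 46.2 × (24.9 − 2.1) = 6825.5 + 1053.4 = 7878.9 kip·in.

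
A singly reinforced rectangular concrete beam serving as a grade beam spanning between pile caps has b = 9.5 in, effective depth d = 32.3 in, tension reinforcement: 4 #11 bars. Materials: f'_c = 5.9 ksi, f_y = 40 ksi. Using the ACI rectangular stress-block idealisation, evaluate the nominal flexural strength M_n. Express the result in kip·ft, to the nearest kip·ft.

M_n ≈ 617 kip·ft

A_s = 4 × 1.56 = 6.24 in².
T = A_s f_y = 6.24 × 40 = 249.6 kips.
a = T/(0.85 f'_c b) = 249.6/(0.85 × 5.9 × 9.5) = 5.239 in.
M_n = T(d − a/2) = 249.6 × (32.3 − 2.6195) = 7408.3 kip·in = 7408.3/12 = 617.36 kip·ft.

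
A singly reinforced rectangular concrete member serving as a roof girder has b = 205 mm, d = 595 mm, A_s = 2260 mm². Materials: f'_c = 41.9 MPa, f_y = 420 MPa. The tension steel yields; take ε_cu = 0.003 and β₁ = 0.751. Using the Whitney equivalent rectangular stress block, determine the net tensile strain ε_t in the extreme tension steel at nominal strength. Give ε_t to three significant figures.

a = A_s f_y/(0.85 f'_c b) = 130.01 mm.
β₁ = 0.751, so c = a/β₁ = 130.01/0.751 = 173.12 mm.
From the linear strain diagram with ε_cu = 0.003: ε_t = 0.003 (d − c)/c = 0.003 × (595 − 173.12)/173.12 = 0.00731.
Since ε_t ≥ 0.005, the section is tension-controlled.

ε_t ≈ 0.00731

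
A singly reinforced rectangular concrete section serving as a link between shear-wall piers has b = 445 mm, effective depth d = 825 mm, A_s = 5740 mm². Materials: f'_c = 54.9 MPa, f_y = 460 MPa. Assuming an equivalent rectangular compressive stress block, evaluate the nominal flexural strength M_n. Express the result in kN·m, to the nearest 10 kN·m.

T = A_s f_y = 5740 × 460 = 2640400 N = 2640.4 kN.
From C = T: a = T/(0.85 f'_c b) = 2640400/(0.85 × 54.9 × 445) = 127.15 mm.
M_n = T(d − a/2) = 2640.4 kN × (825 − 63.575) mm = 2010.47 kN·m.

M_n ≈ 2010 kN·m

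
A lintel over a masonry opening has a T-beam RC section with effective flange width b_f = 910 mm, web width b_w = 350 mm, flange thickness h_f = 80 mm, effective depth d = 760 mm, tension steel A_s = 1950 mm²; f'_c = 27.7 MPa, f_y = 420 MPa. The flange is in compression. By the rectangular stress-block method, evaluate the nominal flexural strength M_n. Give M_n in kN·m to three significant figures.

M_n ≈ 607 kN·m

Tension: T = A_s f_y = 1950 × 420 = 819000 N.
Try a within the flange: a = T/(0.85 f'_c b_f) = 819000/(0.85 × 27.7 × 910) = 38.22 mm.
Since a = 38.22 ≤ h_f = 80 mm, the stress block lies entirely in the flange; analyse as a rectangular beam of width b_f.
M_n = T(d − a/2) = 819000 × (760 − 19.11) = 606.79 × 10⁶ N·mm.
M_n = 606.79 kN·m.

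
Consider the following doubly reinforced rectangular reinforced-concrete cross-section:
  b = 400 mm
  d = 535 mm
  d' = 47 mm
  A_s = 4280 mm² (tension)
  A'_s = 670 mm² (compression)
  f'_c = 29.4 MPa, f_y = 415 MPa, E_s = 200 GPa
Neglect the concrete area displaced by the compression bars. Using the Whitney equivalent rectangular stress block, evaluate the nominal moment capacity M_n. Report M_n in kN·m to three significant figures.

M_n ≈ 825 kN·m

Assume both tension and compression steel yield.
Net tension couple steel: A_s − A'_s = 3610 mm².
a = (A_s − A'_s) f_y / (0.85 f'_c b) = 1498150/(0.85 × 29.4 × 400) = 149.87 mm.
c = a/β₁ = 149.87/0.84 = 178.42 mm; ε'_s = 0.003(c − d')/c = 0.0022 ≥ f_y/E_s = 0.0021, so compression steel does yield.
M_n = (A_s − A'_s) f_y (d − a/2) + A'_s f_y (d − d') = [1498150 × (535 − 74.935) + 278050 × (535 − 47)] × 10⁻⁶ = 689.25 + 135.69 = 824.94 kN·m.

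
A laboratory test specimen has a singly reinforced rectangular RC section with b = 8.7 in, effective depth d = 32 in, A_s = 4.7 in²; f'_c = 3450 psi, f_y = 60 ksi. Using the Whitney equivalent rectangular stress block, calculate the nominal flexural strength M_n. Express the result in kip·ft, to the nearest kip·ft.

M_n ≈ 622 kip·ft

T = A_s f_y = 4.7 × 60 = 282 kips.
a = T/(0.85 f'_c b) = 282/(0.85 × 3.45 × 8.7) = 11.053 in.
M_n = T(d − a/2) = 282 × (32 − 5.5265) = 7465.5 kip·in = 7465.5/12 = 622.13 kip·ft.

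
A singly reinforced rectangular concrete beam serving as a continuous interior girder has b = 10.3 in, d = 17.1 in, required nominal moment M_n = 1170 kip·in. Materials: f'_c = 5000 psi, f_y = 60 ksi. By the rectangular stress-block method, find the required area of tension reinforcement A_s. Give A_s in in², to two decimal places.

From M_n = 0.85 f'_c a b (d − a/2):
a = d − √(d² − 2M_n/(0.85 f'_c b)) = 17.1 − √(17.1² − 2 × 1170/(0.85 × 5 × 10.3)) = 1.642 in.
A_s = 0.85 f'_c a b / f_y = 0.85 × 5 × 1.642 × 10.3 / 60 = 1.198 in².

A_s ≈ 1.20 in²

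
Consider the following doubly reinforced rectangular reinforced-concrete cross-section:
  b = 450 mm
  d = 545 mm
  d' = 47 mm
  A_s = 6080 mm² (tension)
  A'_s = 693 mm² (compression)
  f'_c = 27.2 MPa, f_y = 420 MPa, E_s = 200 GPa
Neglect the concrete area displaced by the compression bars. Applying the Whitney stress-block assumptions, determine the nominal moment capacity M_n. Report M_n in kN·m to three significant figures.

M_n ≈ 1130 kN·m

Assume both tension and compression steel yield.
Net tension couple steel: A_s − A'_s = 5387 mm².
a = (A_s − A'_s) f_y / (0.85 f'_c b) = 2262540/(0.85 × 27.2 × 450) = 217.47 mm.
c = a/β₁ = 217.47/0.85 = 255.85 mm; ε'_s = 0.003(c − d')/c = 0.0024 ≥ f_y/E_s = 0.0021, so compression steel does yield.
M_n = (A_s − A'_s) f_y (d − a/2) + A'_s f_y (d − d') = [2262540 × (545 − 108.735) + 291060 × (545 − 47)] × 10⁻⁶ = 987.07 + 144.95 = 1132.02 kN·m.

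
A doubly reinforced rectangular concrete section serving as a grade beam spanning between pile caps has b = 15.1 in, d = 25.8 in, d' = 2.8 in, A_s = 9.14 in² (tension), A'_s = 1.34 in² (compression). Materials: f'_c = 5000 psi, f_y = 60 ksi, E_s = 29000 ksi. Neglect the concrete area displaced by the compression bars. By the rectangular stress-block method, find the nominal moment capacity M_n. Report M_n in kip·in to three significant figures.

Assume both steels yield.
a = (A_s − A'_s) f_y/(0.85 f'_c b) = (9.14 − 1.34) × 60/(0.85 × 5 × 15.1) = 7.293 in.
c = a/β₁ = 7.293/0.8 = 9.116 in; ε'_s = 0.003(c − d')/c = 0.0021 ≥ ε_y = 0.0021, so the compression steel yields.
M_n = (A_s − A'_s) f_y (d − a/2) + A'_s f_y (d − d') = 468 × (25.8 − 3.6465) + 80.4 × (25.8 − 2.8) = 10367.8 + 1849.2 = 12217.0 kip·in.

M_n ≈ 12200 kip·in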